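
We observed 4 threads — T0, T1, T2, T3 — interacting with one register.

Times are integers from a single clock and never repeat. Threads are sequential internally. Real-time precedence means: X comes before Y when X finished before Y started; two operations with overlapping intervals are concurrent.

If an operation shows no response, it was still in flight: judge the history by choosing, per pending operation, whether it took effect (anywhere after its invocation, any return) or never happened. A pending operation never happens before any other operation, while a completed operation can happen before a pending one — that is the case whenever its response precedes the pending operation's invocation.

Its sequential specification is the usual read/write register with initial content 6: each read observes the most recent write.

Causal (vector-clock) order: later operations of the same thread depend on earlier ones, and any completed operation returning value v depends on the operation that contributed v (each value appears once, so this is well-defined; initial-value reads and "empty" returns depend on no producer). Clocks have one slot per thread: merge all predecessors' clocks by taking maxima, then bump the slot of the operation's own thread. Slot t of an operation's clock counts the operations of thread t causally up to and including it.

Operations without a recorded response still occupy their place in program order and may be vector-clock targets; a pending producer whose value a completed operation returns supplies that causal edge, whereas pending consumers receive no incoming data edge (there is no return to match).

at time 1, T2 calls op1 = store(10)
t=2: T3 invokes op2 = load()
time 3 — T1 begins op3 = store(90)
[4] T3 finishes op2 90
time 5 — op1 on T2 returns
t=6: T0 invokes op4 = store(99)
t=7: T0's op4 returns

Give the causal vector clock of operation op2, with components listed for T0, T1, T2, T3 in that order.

op1, invoked 1, has no incoming edges; only T2's bump applies → (0, 0, 1, 0)
op3, invoked 3, has no incoming edges; only T1's bump applies → (0, 1, 0, 0)
op4, invoked 6, has no incoming edges; only T0's bump applies → (1, 0, 0, 0)
from VC(op3)=(0, 1, 0, 0), op2 (invoked 2) maxes components and bumps T3 → (0, 1, 0, 1)
target: VC(op2) = (0, 1, 0, 1)

(0, 1, 0, 1)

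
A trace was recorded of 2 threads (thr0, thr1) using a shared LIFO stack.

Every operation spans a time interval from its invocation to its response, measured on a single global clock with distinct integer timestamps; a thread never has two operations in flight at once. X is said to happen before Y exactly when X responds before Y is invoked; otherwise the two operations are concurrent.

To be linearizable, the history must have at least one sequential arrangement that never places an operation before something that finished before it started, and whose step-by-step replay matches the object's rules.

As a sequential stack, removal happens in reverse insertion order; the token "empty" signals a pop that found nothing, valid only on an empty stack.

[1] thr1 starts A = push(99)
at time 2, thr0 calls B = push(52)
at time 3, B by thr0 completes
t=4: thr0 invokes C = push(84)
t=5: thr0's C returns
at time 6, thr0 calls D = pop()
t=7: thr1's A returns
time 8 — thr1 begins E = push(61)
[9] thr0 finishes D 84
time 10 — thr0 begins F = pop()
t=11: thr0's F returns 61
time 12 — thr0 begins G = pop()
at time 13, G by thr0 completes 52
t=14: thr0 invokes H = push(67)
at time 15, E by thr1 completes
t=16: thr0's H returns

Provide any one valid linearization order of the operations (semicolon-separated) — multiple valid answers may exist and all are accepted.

A; B; C; D; E; F; G; H

1. A push(99), leaving stack <99>
2. B push(52), leaving stack <99,52>
3. C push(84), leaving stack <99,52,84>
4. D pop() → 84, leaving stack <99,52>
5. E push(61), leaving stack <99,52,61>
6. F pop() → 61, leaving stack <99,52>
7. G pop() → 52, leaving stack <99>
8. H push(67), leaving stack <99,67>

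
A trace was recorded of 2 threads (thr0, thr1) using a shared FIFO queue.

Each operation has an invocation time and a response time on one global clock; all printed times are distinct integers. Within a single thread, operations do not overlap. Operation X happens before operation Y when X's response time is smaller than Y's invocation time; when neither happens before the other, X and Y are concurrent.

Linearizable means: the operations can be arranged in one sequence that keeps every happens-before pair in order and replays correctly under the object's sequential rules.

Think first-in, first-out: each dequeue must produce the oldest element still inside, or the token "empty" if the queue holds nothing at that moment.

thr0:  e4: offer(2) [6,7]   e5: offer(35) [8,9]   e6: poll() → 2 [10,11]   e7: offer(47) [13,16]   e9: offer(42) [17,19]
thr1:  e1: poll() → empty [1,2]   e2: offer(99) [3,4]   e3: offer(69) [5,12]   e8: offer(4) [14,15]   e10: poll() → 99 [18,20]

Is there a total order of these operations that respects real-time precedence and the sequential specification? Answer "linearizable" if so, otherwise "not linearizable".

not linearizable

through event 10 a valid linearization exists; event 11 (e6 responding at time 11) ends that
exactly one order of the 5 completed ops respects real time; the FIFO queue replay fails
include/drop combinations of the 1 pending operation (e3) were all tried; none helps
one such order, e1, e2, e4, e5, e6 (pending dropped), breaks at step 5 where e6 poll() → 2 is illegal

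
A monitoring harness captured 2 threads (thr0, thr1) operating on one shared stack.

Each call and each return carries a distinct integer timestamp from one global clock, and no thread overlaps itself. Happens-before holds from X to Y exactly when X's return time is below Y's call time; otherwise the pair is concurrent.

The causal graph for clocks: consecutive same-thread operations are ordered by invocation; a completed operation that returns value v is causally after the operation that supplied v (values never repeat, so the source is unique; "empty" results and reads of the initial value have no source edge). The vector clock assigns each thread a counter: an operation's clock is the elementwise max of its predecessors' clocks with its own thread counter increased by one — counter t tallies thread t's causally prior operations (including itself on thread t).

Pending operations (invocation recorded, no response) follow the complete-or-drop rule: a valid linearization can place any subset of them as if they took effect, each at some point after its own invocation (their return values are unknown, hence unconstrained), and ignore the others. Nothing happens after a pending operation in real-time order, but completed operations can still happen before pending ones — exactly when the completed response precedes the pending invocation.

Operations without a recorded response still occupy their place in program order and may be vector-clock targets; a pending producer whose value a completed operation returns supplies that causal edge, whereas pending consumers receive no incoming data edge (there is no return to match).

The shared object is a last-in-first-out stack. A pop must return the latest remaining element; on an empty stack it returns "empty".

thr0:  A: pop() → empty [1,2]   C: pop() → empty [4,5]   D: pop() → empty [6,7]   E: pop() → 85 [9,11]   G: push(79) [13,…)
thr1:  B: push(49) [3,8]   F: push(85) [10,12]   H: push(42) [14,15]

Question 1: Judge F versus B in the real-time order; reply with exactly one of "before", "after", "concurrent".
after

F spans [10,12], B spans [3,8]
resp(B)=8 < inv(F)=10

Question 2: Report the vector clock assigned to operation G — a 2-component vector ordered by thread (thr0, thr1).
(5, 2)

VC(B, invoked at 3): no causal predecessors; +1 on thr1 → (0, 1)
VC(A, invoked at 1): no causal predecessors; +1 on thr0 → (1, 0)
VC(F, invoked at 10): max of VC(B)=(0, 1), then +1 on thread thr1 → (0, 2)
VC(C, invoked at 4): max of VC(A)=(1, 0), then +1 on thread thr0 → (2, 0)
VC(H, invoked at 14): max of VC(F)=(0, 2), then +1 on thread thr1 → (0, 3)
VC(D, invoked at 6): max of VC(C)=(2, 0), then +1 on thread thr0 → (3, 0)
VC(E, invoked at 9): max of VC(D)=(3, 0), VC(F)=(0, 2), then +1 on thread thr0 → (4, 2)
VC(G, invoked at 13): max of VC(E)=(4, 2), then +1 on thread thr0 → (5, 2)
target: VC(G) = (5, 2)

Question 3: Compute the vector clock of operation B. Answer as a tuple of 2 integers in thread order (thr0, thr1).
(0, 1)

B, invoked 3, has no incoming edges; only thr1's bump applies → (0, 1)
A, invoked 1, has no incoming edges; only thr0's bump applies → (1, 0)
from VC(B)=(0, 1), F (invoked 10) maxes components and bumps thr1 → (0, 2)
from VC(A)=(1, 0), C (invoked 4) maxes components and bumps thr0 → (2, 0)
from VC(F)=(0, 2), H (invoked 14) maxes components and bumps thr1 → (0, 3)
from VC(C)=(2, 0), D (invoked 6) maxes components and bumps thr0 → (3, 0)
from VC(D)=(3, 0), VC(F)=(0, 2), E (invoked 9) maxes components and bumps thr0 → (4, 2)
from VC(E)=(4, 2), G (invoked 13) maxes components and bumps thr0 → (5, 2)
target: VC(B) = (0, 1)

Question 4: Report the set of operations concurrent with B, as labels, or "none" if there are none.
C, D

overlap test against B [3,8]: concurrent iff the interval meets 3..8
A [1,2]: before
C [4,5]: concurrent
D [6,7]: concurrent
E [9,11]: after
F [10,12]: after
G [13,…): after
H [14,15]: after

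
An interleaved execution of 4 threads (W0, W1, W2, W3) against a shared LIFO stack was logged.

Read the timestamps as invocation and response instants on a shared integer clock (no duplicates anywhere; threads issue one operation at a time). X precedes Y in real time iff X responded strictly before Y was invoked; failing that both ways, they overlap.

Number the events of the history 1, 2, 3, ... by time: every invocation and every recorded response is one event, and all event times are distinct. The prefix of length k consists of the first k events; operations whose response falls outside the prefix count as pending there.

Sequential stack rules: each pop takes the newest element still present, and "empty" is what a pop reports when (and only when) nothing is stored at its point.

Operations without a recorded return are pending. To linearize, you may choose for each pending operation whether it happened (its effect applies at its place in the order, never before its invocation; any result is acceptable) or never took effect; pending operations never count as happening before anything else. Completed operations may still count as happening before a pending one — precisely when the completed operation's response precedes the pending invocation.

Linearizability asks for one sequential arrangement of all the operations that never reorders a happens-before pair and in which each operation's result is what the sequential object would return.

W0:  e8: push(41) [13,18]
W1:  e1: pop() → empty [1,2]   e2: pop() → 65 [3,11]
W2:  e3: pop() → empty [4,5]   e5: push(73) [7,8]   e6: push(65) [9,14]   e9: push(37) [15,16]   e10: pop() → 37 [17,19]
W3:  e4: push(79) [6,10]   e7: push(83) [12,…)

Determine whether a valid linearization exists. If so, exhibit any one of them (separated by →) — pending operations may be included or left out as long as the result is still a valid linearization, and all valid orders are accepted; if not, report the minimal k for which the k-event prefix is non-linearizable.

linearizable — witness: e1 → e3 → e4 → e5 → e6 → e2 → e7 → e8 → e9 → e10

step 1: e1 pop() → empty — stack <>
step 2: e3 pop() → empty — stack <>
step 3: e4 push(79) — stack <79>
step 4: e5 push(73) — stack <79,73>
step 5: e6 push(65) — stack <79,73,65>
step 6: e2 pop() → 65 — stack <79,73>
step 7: e7 push(83) (pending, included) — stack <79,73,83>
step 8: e8 push(41) — stack <79,73,83,41>
step 9: e9 push(37) — stack <79,73,83,41,37>
step 10: e10 pop() → 37 — stack <79,73,83,41>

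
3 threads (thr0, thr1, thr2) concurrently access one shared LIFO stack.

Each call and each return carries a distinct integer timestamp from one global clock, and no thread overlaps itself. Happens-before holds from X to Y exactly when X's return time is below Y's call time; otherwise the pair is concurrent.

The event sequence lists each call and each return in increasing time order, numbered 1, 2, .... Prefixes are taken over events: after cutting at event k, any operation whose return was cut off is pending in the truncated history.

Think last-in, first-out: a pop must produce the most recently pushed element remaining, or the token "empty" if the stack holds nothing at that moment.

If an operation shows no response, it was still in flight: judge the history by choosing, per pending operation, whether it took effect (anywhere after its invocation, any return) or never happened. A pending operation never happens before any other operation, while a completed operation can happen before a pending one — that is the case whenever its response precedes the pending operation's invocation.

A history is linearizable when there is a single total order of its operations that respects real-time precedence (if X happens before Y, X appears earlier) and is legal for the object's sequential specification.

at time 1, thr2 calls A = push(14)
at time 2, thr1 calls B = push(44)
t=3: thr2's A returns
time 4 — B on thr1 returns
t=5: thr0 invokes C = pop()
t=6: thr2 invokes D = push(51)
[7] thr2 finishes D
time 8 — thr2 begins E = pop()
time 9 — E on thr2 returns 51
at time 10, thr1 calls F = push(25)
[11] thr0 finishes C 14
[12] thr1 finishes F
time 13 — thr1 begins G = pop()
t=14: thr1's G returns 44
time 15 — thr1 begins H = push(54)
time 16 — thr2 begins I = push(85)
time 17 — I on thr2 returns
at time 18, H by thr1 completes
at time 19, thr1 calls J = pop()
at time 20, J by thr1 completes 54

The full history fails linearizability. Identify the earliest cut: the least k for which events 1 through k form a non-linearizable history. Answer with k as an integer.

14

events 1..13 are linearizable; a witness order is B, A, C, D, E, F:
1. B push(44), leaving stack <44>
2. A push(14), leaving stack <44,14>
3. C pop() → 14, leaving stack <44>
4. D push(51), leaving stack <44,51>
5. E pop() → 51, leaving stack <44>
6. F push(25), leaving stack <44,25>
at event 14 (G's time-14 response) nothing linearizes any more
one such order, A, B, C, D, E, F, G, breaks at step 3 where C pop() → 14 is illegal
one such order, A, B, D, C, E, F, G, breaks at step 4 where C pop() → 14 is illegal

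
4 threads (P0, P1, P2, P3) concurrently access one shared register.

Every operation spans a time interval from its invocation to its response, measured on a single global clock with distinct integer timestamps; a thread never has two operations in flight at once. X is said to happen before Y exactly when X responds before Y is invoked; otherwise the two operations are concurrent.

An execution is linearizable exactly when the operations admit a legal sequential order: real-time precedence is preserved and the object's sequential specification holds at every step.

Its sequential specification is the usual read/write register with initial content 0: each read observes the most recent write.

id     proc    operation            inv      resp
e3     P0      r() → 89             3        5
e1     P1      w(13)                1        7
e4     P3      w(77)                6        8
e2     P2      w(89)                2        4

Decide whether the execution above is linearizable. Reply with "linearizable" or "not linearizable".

linearizable

a witness: e1, e2, e3, e4
step 1: e1 w(13) — value 13
step 2: e2 w(89) — value 89
step 3: e3 r() → 89 — value 89
step 4: e4 w(77) — value 77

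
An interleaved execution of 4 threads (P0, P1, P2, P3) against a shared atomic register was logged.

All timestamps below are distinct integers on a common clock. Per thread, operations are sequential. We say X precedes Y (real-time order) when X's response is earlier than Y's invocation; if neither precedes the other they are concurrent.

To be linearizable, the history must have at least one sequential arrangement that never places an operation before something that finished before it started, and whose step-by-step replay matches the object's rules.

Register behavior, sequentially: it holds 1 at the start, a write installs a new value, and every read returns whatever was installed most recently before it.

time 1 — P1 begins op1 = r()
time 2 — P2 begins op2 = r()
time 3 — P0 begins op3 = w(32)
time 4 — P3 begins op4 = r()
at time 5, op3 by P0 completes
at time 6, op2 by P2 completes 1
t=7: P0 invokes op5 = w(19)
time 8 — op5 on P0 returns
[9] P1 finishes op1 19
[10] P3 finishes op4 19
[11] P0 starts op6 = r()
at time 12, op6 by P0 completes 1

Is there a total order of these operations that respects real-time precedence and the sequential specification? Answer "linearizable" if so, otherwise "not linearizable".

the violation lands at event 12, op6's response at time 12: events 1..11 linearize, events 1..12 do not
no legal order exists: 40 real-time-consistent candidates over 6 completed atomic register operations, all rejected
e.g. op1, op2, op3, op4, op5, op6: illegal at step 1, since op1 r() → 19 cannot apply there
e.g. op1, op2, op3, op5, op4, op6: illegal at step 1, since op1 r() → 19 cannot apply there

not linearizable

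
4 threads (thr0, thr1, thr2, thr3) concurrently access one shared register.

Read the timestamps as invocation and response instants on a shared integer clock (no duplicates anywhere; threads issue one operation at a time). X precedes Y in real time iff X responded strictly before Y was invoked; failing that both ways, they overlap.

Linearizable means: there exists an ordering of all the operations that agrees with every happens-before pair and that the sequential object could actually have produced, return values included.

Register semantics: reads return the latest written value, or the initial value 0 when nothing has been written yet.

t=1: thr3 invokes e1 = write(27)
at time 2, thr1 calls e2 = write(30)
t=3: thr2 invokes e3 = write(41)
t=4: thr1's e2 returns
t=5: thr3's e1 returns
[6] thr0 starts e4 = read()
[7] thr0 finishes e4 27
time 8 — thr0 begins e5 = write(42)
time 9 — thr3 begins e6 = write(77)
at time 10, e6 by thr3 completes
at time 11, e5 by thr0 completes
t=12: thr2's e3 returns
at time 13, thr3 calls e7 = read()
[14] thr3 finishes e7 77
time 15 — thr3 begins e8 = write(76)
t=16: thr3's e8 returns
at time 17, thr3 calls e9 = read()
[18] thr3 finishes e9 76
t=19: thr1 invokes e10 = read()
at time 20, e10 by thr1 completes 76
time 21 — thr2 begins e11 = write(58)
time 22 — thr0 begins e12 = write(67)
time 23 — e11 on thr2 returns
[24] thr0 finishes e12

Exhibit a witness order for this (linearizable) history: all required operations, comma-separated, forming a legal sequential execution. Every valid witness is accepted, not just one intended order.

e2, e1, e4, e3, e5, e6, e7, e8, e9, e10, e11, e12

step 1: e2 write(30) — value 30
step 2: e1 write(27) — value 27
step 3: e4 read() → 27 — value 27
step 4: e3 write(41) — value 41
step 5: e5 write(42) — value 42
step 6: e6 write(77) — value 77
step 7: e7 read() → 77 — value 77
step 8: e8 write(76) — value 76
step 9: e9 read() → 76 — value 76
step 10: e10 read() → 76 — value 76
step 11: e11 write(58) — value 58
step 12: e12 write(67) — value 67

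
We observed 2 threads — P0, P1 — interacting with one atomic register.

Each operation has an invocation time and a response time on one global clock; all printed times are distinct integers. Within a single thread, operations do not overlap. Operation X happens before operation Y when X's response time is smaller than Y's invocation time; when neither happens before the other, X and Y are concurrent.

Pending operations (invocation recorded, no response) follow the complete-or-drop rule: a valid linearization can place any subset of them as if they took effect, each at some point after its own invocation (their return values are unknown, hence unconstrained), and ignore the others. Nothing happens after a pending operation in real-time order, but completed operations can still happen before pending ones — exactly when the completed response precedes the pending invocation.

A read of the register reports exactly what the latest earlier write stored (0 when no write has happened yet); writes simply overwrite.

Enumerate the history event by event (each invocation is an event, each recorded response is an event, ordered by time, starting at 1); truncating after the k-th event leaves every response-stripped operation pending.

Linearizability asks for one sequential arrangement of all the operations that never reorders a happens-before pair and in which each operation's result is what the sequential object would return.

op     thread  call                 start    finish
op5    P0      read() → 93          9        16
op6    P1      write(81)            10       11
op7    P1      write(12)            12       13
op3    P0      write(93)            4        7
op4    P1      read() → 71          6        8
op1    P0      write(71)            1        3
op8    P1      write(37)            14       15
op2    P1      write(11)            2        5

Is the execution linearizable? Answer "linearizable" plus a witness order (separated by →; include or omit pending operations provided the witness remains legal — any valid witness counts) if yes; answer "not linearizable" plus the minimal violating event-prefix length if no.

after step 1 (op2 write(11)): value 11
after step 2 (op1 write(71)): value 71
after step 3 (op4 read() → 71): value 71
after step 4 (op3 write(93)): value 93
after step 5 (op5 read() → 93): value 93
after step 6 (op6 write(81)): value 81
after step 7 (op7 write(12)): value 12
after step 8 (op8 write(37)): value 37

linearizable — witness: op2 → op1 → op4 → op3 → op5 → op6 → op7 → op8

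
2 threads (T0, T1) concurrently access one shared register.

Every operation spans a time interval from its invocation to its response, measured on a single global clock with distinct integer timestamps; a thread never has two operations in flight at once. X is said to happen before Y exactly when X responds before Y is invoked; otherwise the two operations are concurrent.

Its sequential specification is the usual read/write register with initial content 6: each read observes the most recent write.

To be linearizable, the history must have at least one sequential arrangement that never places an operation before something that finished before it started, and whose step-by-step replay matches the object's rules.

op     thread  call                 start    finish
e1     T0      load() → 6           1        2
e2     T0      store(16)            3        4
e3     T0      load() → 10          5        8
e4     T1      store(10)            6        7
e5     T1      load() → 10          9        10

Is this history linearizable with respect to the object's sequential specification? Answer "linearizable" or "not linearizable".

one valid linearization: e1, e2, e4, e3, e5
after step 1 (e1 load() → 6): value 6
after step 2 (e2 store(16)): value 16
after step 3 (e4 store(10)): value 10
after step 4 (e3 load() → 10): value 10
after step 5 (e5 load() → 10): value 10

linearizable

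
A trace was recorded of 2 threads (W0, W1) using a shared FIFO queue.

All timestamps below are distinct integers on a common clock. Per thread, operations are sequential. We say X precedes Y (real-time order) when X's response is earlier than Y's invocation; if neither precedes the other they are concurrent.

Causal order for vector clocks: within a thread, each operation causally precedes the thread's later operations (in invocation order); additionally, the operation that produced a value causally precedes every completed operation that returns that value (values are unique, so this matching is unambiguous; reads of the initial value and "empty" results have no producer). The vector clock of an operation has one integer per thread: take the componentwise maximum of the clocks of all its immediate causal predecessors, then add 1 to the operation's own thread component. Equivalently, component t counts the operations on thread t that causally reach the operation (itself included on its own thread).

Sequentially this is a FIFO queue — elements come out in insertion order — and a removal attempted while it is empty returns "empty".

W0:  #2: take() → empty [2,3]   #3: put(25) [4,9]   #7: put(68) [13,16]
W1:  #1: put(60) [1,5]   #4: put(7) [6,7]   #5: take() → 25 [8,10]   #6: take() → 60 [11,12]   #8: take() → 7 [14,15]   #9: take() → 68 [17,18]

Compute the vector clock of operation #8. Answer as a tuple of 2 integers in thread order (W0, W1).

#1 (invocation 1): nothing precedes it; W1's component alone gives (0, 1)
#2 (invocation 2): nothing precedes it; W0's component alone gives (1, 0)
from VC(#1)=(0, 1), #4 (invoked 6) maxes components and bumps W1 → (0, 2)
from VC(#2)=(1, 0), #3 (invoked 4) maxes components and bumps W0 → (2, 0)
from VC(#3)=(2, 0), #7 (invoked 13) maxes components and bumps W0 → (3, 0)
from VC(#3)=(2, 0), VC(#4)=(0, 2), #5 (invoked 8) maxes components and bumps W1 → (2, 3)
from VC(#1)=(0, 1), VC(#5)=(2, 3), #6 (invoked 11) maxes components and bumps W1 → (2, 4)
from VC(#4)=(0, 2), VC(#6)=(2, 4), #8 (invoked 14) maxes components and bumps W1 → (2, 5)
from VC(#7)=(3, 0), VC(#8)=(2, 5), #9 (invoked 17) maxes components and bumps W1 → (3, 6)
target: VC(#8) = (2, 5)

(2, 5)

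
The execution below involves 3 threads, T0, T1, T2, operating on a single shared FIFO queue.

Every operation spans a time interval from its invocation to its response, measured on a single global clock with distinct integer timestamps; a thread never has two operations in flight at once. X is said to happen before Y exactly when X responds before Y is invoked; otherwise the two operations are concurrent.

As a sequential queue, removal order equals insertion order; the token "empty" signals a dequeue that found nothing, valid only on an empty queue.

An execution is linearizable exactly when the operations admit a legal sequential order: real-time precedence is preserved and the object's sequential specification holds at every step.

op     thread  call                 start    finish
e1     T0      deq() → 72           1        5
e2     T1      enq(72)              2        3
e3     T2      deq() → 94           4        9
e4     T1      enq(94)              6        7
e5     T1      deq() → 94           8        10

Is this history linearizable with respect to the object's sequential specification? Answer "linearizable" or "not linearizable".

not linearizable

prefix check: 1..9 passes, 1..10 fails once e5's time-10 response joins
7 orders of the 5 completed FIFO queue ops respect real time; none is legal
take e1, e2, e3, e4, e5: step 1 already fails, because e1 deq() → 72 cannot occur there
take e1, e2, e4, e3, e5: step 1 already fails, because e1 deq() → 72 cannot occur there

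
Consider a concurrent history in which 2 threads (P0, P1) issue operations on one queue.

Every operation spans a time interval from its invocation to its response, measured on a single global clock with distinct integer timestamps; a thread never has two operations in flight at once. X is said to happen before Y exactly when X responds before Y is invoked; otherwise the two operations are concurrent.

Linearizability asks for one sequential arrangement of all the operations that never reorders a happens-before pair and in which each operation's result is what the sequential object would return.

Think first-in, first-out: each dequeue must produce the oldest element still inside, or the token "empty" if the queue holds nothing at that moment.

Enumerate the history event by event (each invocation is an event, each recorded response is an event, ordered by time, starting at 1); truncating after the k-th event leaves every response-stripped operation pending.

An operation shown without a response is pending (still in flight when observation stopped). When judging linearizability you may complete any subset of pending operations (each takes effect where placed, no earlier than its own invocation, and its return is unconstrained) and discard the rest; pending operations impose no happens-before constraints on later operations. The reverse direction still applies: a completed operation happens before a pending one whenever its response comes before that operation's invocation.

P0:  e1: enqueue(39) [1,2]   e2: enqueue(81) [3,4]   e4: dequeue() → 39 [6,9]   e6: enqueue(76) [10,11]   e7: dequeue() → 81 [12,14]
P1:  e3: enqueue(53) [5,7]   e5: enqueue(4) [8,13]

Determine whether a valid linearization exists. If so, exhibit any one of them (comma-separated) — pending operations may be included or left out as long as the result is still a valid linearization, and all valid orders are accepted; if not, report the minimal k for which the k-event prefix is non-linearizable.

linearizable — witness: e1, e2, e3, e4, e5, e6, e7

after step 1 (e1 enqueue(39)): queue <39>
after step 2 (e2 enqueue(81)): queue <39,81>
after step 3 (e3 enqueue(53)): queue <39,81,53>
after step 4 (e4 dequeue() → 39): queue <81,53>
after step 5 (e5 enqueue(4)): queue <81,53,4>
after step 6 (e6 enqueue(76)): queue <81,53,4,76>
after step 7 (e7 dequeue() → 81): queue <53,4,76>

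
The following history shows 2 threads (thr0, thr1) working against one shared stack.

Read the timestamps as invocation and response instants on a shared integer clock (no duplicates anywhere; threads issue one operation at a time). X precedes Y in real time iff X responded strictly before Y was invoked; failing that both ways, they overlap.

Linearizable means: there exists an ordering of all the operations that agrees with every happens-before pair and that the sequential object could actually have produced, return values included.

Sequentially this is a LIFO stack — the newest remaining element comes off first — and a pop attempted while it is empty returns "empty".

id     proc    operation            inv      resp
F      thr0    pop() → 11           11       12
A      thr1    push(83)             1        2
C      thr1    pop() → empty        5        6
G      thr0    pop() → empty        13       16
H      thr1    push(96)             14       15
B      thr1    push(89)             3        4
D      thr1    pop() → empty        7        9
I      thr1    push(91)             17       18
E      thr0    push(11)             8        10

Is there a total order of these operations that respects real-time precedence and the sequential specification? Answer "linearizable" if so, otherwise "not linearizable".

prefix check: 1..5 passes, 1..6 fails once C's time-6 response joins
a single order respects real time; the 3 completed stack operations fail replay along it
e.g. A, B, C: illegal at step 3, since C pop() → empty cannot apply there

not linearizable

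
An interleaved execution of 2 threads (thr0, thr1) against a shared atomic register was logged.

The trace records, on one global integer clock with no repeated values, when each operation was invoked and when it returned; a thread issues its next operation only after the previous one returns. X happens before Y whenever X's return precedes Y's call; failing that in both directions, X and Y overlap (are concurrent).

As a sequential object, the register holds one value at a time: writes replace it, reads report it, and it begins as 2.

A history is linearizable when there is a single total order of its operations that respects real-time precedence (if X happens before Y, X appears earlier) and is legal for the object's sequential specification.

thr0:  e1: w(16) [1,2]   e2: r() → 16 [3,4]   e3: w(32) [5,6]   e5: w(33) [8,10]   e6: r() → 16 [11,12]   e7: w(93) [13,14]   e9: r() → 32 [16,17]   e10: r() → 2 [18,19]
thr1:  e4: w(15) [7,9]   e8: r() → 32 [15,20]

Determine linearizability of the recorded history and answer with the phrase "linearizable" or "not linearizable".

not linearizable

already the first 12 events (up to e6's response at time 12) admit no linearization; the first 11 still do
every one of the 2 real-time-consistent orders over 6 completed atomic register ops fails the sequential spec
take e1, e2, e3, e4, e5, e6: step 6 already fails, because e6 r() → 16 cannot occur there
take e1, e2, e3, e5, e4, e6: step 6 already fails, because e6 r() → 16 cannot occur there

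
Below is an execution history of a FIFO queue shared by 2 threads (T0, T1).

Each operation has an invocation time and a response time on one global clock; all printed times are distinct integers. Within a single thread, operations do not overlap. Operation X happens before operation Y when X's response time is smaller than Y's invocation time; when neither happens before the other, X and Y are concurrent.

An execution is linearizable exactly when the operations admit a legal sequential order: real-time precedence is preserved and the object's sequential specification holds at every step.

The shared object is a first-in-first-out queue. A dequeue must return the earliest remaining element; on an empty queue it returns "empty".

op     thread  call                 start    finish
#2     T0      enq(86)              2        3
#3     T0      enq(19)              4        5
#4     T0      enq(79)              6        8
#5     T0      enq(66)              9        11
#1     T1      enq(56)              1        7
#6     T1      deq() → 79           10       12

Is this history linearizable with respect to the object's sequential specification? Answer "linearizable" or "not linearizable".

not linearizable

events 1..11 are fine; event 12 — the response of #6 at time 12 — makes the prefix non-linearizable
8 orders of the 6 completed FIFO queue ops respect real time; none is legal
one such order, #1, #2, #3, #4, #5, #6, breaks at step 6 where #6 deq() → 79 is illegal
one such order, #1, #2, #3, #4, #6, #5, breaks at step 5 where #6 deq() → 79 is illegal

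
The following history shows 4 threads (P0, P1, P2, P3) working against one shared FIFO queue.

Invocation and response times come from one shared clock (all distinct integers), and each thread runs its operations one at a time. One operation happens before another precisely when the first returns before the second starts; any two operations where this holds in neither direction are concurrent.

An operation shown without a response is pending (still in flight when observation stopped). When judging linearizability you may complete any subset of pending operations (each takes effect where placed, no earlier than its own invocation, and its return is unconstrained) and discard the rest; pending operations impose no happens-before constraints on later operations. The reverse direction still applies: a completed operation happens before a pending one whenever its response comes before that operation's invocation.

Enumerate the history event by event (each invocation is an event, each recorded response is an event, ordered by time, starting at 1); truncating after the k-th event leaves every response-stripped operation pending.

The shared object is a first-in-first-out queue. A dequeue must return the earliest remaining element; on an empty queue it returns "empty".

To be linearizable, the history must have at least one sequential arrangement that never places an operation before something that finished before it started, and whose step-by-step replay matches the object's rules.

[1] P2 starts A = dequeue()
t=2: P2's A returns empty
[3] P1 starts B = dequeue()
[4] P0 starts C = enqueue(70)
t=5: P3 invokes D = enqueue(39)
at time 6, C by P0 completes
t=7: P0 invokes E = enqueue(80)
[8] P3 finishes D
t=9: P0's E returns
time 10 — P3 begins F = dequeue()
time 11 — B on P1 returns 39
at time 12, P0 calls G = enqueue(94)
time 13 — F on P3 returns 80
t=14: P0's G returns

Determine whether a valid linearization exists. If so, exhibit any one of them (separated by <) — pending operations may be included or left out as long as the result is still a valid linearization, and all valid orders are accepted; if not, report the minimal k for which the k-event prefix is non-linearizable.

events 1..12 are fine; event 13 — the response of F at time 13 — makes the prefix non-linearizable
6 completed operations, 15 real-time-consistent orders — every FIFO queue replay fails
including or dropping the 1 pending operation (G) in any combination fails
for example A, B, C, D, E, F (pending dropped) fails at step 2: B dequeue() → 39 is not legal there
for example A, B, C, E, D, F (pending dropped) fails at step 2: B dequeue() → 39 is not legal there

not linearizable — minimal violating prefix: 13 events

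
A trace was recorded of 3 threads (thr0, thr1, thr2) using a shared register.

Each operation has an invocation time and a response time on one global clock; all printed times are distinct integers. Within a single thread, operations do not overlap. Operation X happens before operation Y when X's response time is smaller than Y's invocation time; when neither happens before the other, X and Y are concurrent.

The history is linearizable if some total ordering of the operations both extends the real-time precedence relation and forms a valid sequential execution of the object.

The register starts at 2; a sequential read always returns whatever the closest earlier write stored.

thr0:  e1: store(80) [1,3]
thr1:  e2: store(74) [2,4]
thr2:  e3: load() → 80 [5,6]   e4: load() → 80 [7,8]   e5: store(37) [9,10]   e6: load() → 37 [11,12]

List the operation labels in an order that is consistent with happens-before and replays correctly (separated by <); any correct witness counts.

e2 < e1 < e3 < e4 < e5 < e6

1. e2 store(74), leaving value 74
2. e1 store(80), leaving value 80
3. e3 load() → 80, leaving value 80
4. e4 load() → 80, leaving value 80
5. e5 store(37), leaving value 37
6. e6 load() → 37, leaving value 37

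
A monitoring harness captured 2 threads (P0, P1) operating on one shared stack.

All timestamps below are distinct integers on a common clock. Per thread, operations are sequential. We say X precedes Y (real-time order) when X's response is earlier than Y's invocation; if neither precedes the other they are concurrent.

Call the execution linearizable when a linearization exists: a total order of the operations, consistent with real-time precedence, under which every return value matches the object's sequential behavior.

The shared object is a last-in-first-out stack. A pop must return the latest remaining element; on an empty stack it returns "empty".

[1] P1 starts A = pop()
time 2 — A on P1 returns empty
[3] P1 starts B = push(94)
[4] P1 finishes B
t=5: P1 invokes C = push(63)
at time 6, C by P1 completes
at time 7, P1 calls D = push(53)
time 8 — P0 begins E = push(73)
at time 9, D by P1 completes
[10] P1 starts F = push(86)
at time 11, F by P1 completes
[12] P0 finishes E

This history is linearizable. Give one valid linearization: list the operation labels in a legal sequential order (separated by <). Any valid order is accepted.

1. A pop() → empty, leaving stack <>
2. B push(94), leaving stack <94>
3. C push(63), leaving stack <94,63>
4. D push(53), leaving stack <94,63,53>
5. E push(73), leaving stack <94,63,53,73>
6. F push(86), leaving stack <94,63,53,73,86>

A < B < C < D < E < F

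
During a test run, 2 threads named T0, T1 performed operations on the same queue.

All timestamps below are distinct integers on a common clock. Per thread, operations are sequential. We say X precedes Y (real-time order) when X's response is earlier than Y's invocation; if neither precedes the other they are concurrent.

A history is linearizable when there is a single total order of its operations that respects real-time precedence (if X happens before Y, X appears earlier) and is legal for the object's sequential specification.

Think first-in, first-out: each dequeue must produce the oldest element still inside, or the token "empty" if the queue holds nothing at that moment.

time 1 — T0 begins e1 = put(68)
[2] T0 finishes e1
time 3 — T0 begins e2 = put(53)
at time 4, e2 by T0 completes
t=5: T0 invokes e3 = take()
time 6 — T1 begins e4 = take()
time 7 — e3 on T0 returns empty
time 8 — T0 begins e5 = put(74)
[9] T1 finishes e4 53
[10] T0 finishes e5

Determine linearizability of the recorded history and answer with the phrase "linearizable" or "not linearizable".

already the first 7 events (up to e3's response at time 7) admit no linearization; the first 6 still do
the sole real-time-consistent order of 3 completed operations fails the queue replay
no escape via the 1 pending operation (e4): every completion choice fails
take e1, e2, e3 (pending dropped): step 3 already fails, because e3 take() → empty cannot occur there

not linearizable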